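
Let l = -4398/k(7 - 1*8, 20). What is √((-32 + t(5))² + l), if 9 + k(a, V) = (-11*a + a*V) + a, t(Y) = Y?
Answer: √346731/19 ≈ 30.992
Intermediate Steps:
k(a, V) = -9 - 10*a + V*a (k(a, V) = -9 + ((-11*a + a*V) + a) = -9 + ((-11*a + V*a) + a) = -9 + (-10*a + V*a) = -9 - 10*a + V*a)
l = 4398/19 (l = -4398/(-9 - 10*(7 - 1*8) + 20*(7 - 1*8)) = -4398/(-9 - 10*(7 - 8) + 20*(7 - 8)) = -4398/(-9 - 10*(-1) + 20*(-1)) = -4398/(-9 + 10 - 20) = -4398/(-19) = -4398*(-1/19) = 4398/19 ≈ 231.47)
√((-32 + t(5))² + l) = √((-32 + 5)² + 4398/19) = √((-27)² + 4398/19) = √(729 + 4398/19) = √(18249/19) = √346731/19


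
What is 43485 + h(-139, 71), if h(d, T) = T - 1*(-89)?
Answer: 43645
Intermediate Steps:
h(d, T) = 89 + T (h(d, T) = T + 89 = 89 + T)
43485 + h(-139, 71) = 43485 + (89 + 71) = 43485 + 160 = 43645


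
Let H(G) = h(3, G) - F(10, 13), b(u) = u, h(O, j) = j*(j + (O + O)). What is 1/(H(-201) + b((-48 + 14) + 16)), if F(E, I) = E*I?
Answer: 1/39047 ≈ 2.5610e-5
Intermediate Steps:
h(O, j) = j*(j + 2*O)
H(G) = -130 + G*(6 + G) (H(G) = G*(G + 2*3) - 10*13 = G*(G + 6) - 1*130 = G*(6 + G) - 130 = -130 + G*(6 + G))
1/(H(-201) + b((-48 + 14) + 16)) = 1/((-130 - 201*(6 - 201)) + ((-48 + 14) + 16)) = 1/((-130 - 201*(-195)) + (-34 + 16)) = 1/((-130 + 39195) - 18) = 1/(39065 - 18) = 1/39047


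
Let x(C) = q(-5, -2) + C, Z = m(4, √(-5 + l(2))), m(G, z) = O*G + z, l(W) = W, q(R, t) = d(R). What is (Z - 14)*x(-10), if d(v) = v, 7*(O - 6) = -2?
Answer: -930/7 - 15*I*√3 ≈ -132.86 - 25.981*I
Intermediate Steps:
O = 40/7 (O = 6 + (⅐)*(-2) = 6 - 2/7 = 40/7 ≈ 5.7143)
q(R, t) = R
m(G, z) = z + 40*G/7 (m(G, z) = 40*G/7 + z = z + 40*G/7)
Z = 160/7 + I*√3 (Z = √(-5 + 2) + (40/7)*4 = √(-3) + 160/7 = I*√3 + 160/7 = 160/7 + I*√3 ≈ 22.857 + 1.732*I)
x(C) = -5 + C
(Z - 14)*x(-10) = ((160/7 + I*√3) - 14)*(-5 - 10) = (62/7 + I*√3)*(-15) = -930/7 - 15*I*√3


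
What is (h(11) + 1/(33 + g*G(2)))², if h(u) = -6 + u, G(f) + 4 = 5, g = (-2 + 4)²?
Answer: 34596/1369 ≈ 25.271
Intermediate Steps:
g = 4 (g = 2² = 4)
G(f) = 1 (G(f) = -4 + 5 = 1)
(h(11) + 1/(33 + g*G(2)))² = ((-6 + 11) + 1/(33 + 4*1))² = (5 + 1/(33 + 4))² = (5 + 1/37)² = (186/37)² = 34596/1369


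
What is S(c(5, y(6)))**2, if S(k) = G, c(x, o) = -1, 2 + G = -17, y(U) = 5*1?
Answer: 361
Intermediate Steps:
y(U) = 5
G = -19 (G = -2 - 17 = -19)
S(k) = -19
S(c(5, y(6)))**2 = (-19)**2 = 361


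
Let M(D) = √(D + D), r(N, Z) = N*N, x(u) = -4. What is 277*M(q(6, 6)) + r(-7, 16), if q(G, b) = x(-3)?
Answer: 49 + 554*I*√2 ≈ 49.0 + 783.47*I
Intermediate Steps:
r(N, Z) = N²
q(G, b) = -4
M(D) = √2*√D (M(D) = √(2*D) = √2*√D)
277*M(q(6, 6)) + r(-7, 16) = 277*(√2*√(-4)) + (-7)² = 277*(√2*(2*I)) + 49 = 277*(2*I*√2) + 49 = 554*I*√2 + 49 = 49 + 554*I*√2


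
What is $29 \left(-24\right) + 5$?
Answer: $-691$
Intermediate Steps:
$29 \left(-24\right) + 5 = -696 + 5 = -691$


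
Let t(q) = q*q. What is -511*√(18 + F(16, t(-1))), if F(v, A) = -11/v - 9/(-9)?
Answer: -511*√293/4 ≈ -2186.7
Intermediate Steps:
t(q) = q²
F(v, A) = 1 - 11/v (F(v, A) = -11/v - 9*(-⅑) = -11/v + 1 = 1 - 11/v)
-511*√(18 + F(16, t(-1))) = -511*√(18 + (-11 + 16)/16) = -511*√(18 + (1/16)*5) = -511*√(18 + 5/16) = -511*√293/4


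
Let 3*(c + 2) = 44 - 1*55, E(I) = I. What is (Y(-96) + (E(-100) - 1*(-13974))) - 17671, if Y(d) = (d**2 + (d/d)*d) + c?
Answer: 15952/3 ≈ 5317.3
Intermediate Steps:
c = -17/3 (c = -2 + (44 - 1*55)/3 = -2 + (44 - 55)/3 = -2 + (1/3)*(-11) = -2 - 11/3 = -17/3 ≈ -5.6667)
Y(d) = -17/3 + d + d**2 (Y(d) = (d**2 + (d/d)*d) - 17/3 = (d**2 + 1*d) - 17/3 = (d**2 + d) - 17/3 = (d + d**2) - 17/3 = -17/3 + d + d**2)
(Y(-96) + (E(-100) - 1*(-13974))) - 17671 = ((-17/3 - 96 + (-96)**2) + (-100 - 1*(-13974))) - 17671 = ((-17/3 - 96 + 9216) + (-100 + 13974)) - 17671 = (27343/3 + 13874) - 17671 = 68965/3 - 17671 = 15952/3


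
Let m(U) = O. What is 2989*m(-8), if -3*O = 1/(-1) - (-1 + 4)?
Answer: 11956/3 ≈ 3985.3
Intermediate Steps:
O = 4/3 (O = -(1/(-1) - (-1 + 4))/3 = -(-1 - 1*3)/3 = -(-1 - 3)/3 = -⅓*(-4) = 4/3 ≈ 1.3333)
m(U) = 4/3
2989*m(-8) = 2989*(4/3) = 11956/3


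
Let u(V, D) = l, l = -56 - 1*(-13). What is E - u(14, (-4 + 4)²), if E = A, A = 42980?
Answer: 43023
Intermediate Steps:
l = -43 (l = -56 + 13 = -43)
u(V, D) = -43
E = 42980
E - u(14, (-4 + 4)²) = 42980 - 1*(-43) = 42980 + 43 = 43023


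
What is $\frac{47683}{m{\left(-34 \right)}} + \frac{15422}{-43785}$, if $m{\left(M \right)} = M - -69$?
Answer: $\frac{59636011}{43785} \approx 1362.0$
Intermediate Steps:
$m{\left(M \right)} = 69 + M$ ($m{\left(M \right)} = M + 69 = 69 + M$)
$\frac{47683}{m{\left(-34 \right)}} + \frac{15422}{-43785} = \frac{47683}{69 - 34} + \frac{15422}{-43785} = \frac{47683}{35} + 15422 \left(- \frac{1}{43785}\right) = 47683 \cdot \frac{1}{35} - \frac{15422}{43785} = \frac{47683}{35} - \frac{15422}{43785} = \frac{59636011}{43785}$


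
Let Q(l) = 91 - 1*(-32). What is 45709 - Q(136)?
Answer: 45586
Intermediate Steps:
Q(l) = 123 (Q(l) = 91 + 32 = 123)
45709 - Q(136) = 45709 - 1*123 = 45709 - 123 = 45586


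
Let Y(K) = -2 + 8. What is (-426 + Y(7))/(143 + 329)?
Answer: -105/118 ≈ -0.88983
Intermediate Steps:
Y(K) = 6
(-426 + Y(7))/(143 + 329) = (-426 + 6)/(143 + 329) = -420/472 = -420*1/472 = -105/118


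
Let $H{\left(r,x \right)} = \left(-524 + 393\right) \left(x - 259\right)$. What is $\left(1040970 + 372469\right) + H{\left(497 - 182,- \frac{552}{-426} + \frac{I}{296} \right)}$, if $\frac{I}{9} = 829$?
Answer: $\frac{30344923735}{21016} \approx 1.4439 \cdot 10^{6}$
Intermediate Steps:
$I = 7461$ ($I = 9 \cdot 829 = 7461$)
$H{\left(r,x \right)} = 33929 - 131 x$ ($H{\left(r,x \right)} = - 131 \left(-259 + x\right) = 33929 - 131 x$)
$\left(1040970 + 372469\right) + H{\left(497 - 182,- \frac{552}{-426} + \frac{I}{296} \right)} = \left(1040970 + 372469\right) + \left(33929 - 131 \left(- \frac{552}{-426} + \frac{7461}{296}\right)\right) = 1413439 + \left(33929 - 131 \left(\left(-552\right) \left(- \frac{1}{426}\right) + 7461 \cdot \frac{1}{296}\right)\right) = 1413439 + \left(33929 - 131 \left(\frac{92}{71} + \frac{7461}{296}\right)\right) = 1413439 + \left(33929 - \frac{72962153}{21016}\right) = 1413439 + \frac{640089711}{21016} = \frac{30344923735}{21016}$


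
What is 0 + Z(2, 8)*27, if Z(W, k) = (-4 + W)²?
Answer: 108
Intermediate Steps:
0 + Z(2, 8)*27 = 0 + (-4 + 2)²*27 = 0 + (-2)²*27 = 0 + 4*27 = 0 + 108 = 108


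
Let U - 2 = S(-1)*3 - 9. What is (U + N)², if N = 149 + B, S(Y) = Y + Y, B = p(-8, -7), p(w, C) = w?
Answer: 16384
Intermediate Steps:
B = -8
S(Y) = 2*Y
U = -13 (U = 2 + ((2*(-1))*3 - 9) = 2 + (-2*3 - 9) = 2 + (-6 - 9) = 2 - 15 = -13)
N = 141 (N = 149 - 8 = 141)
(U + N)² = (-13 + 141)² = 128² = 16384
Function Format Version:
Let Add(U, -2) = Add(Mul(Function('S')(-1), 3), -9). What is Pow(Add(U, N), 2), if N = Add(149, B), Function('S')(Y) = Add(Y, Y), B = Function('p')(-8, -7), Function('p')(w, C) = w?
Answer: 16384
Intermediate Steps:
B = -8
Function('S')(Y) = Mul(2, Y)
U = -13 (U = Add(2, Add(Mul(Mul(2, -1), 3), -9)) = Add(2, Add(Mul(-2, 3), -9)) = Add(2, Add(-6, -9)) = Add(2, -15) = -13)
N = 141 (N = Add(149, -8) = 141)
Pow(Add(U, N), 2) = Pow(Add(-13, 141), 2) = Pow(128, 2) = 16384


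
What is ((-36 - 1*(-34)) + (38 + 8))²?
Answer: 1936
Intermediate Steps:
((-36 - 1*(-34)) + (38 + 8))² = ((-36 + 34) + 46)² = (-2 + 46)² = 44² = 1936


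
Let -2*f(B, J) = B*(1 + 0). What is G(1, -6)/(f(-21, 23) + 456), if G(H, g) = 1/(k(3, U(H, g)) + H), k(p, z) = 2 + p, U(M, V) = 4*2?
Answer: 1/2799 ≈ 0.00035727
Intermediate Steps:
U(M, V) = 8
G(H, g) = 1/(5 + H) (G(H, g) = 1/((2 + 3) + H) = 1/(5 + H))
f(B, J) = -B/2 (f(B, J) = -B*(1 + 0)/2 = -B/2)
G(1, -6)/(f(-21, 23) + 456) = 1/((5 + 1)*(-1/2*(-21) + 456)) = 1/(6*(21/2 + 456)) = 1/(6*(933/2)) = (1/6)*(2/933) = 1/2799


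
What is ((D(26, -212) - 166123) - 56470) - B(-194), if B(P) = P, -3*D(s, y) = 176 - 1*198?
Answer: -667175/3 ≈ -2.2239e+5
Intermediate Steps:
D(s, y) = 22/3 (D(s, y) = -(176 - 1*198)/3 = -(176 - 198)/3 = -⅓*(-22) = 22/3)
((D(26, -212) - 166123) - 56470) - B(-194) = ((22/3 - 166123) - 56470) - 1*(-194) = (-498347/3 - 56470) + 194 = -667757/3 + 194 = -667175/3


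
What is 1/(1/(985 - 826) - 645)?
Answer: -159/102554 ≈ -0.0015504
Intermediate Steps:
1/(1/(985 - 826) - 645) = 1/(1/159 - 645) = 1/(-102554/159) = -159/102554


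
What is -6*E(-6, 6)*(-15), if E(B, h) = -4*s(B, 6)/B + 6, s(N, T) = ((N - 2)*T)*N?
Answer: 17820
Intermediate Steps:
s(N, T) = N*T*(-2 + N) (s(N, T) = ((-2 + N)*T)*N = (T*(-2 + N))*N = N*T*(-2 + N))
E(B, h) = 54 - 24*B (E(B, h) = -4*B*6*(-2 + B)/B + 6 = -4*6*B*(-2 + B)/B + 6 = -4*(-12 + 6*B) + 6 = (48 - 24*B) + 6 = 54 - 24*B)
-6*E(-6, 6)*(-15) = -6*(54 - 24*(-6))*(-15) = -6*(54 + 144)*(-15) = -6*198*(-15) = -1188*(-15) = 17820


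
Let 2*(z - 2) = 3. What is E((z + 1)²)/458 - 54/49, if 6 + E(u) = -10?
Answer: -12758/11221 ≈ -1.1370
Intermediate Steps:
z = 7/2 (z = 2 + (½)*3 = 2 + 3/2 = 7/2 ≈ 3.5000)
E(u) = -16 (E(u) = -6 - 10 = -16)
E((z + 1)²)/458 - 54/49 = -16/458 - 54/49 = -16*1/458 - 54*1/49 = -8/229 - 54/49 = -12758/11221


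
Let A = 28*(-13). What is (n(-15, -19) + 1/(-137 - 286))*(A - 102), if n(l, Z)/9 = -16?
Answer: 28385458/423 ≈ 67105.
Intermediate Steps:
n(l, Z) = -144 (n(l, Z) = 9*(-16) = -144)
A = -364
(n(-15, -19) + 1/(-137 - 286))*(A - 102) = (-144 + 1/(-137 - 286))*(-364 - 102) = (-144 + 1/(-423))*(-466) = (-144 - 1/423)*(-466) = -60913/423*(-466) = 28385458/423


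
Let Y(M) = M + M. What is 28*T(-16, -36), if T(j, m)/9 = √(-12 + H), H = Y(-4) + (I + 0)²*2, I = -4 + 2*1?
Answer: 504*I*√3 ≈ 872.95*I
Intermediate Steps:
Y(M) = 2*M
I = -2 (I = -4 + 2 = -2)
H = 0 (H = 2*(-4) + (-2 + 0)²*2 = -8 + (-2)²*2 = -8 + 4*2 = -8 + 8 = 0)
T(j, m) = 18*I*√3 (T(j, m) = 9*√(-12 + 0) = 9*√(-12) = 9*(2*I*√3) = 18*I*√3)
28*T(-16, -36) = 28*(18*I*√3) = 504*I*√3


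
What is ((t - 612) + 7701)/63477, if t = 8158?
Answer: 15247/63477 ≈ 0.24020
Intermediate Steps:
((t - 612) + 7701)/63477 = ((8158 - 612) + 7701)/63477 = (7546 + 7701)*(1/63477) = 15247*(1/63477) = 15247/63477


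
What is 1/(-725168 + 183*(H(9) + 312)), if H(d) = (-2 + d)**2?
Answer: -1/659105 ≈ -1.5172e-6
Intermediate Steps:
1/(-725168 + 183*(H(9) + 312)) = 1/(-725168 + 183*((-2 + 9)**2 + 312)) = 1/(-725168 + 183*(7**2 + 312)) = 1/(-725168 + 183*(49 + 312)) = 1/(-725168 + 183*361) = 1/(-725168 + 66063) = 1/(-659105) = -1/659105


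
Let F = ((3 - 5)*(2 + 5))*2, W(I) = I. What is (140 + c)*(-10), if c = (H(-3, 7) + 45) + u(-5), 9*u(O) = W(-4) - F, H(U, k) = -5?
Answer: -5480/3 ≈ -1826.7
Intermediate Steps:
F = -28 (F = -2*7*2 = -14*2 = -28)
u(O) = 8/3 (u(O) = (-4 - 1*(-28))/9 = (-4 + 28)/9 = (1/9)*24 = 8/3)
c = 128/3 (c = (-5 + 45) + 8/3 = 40 + 8/3 = 128/3 ≈ 42.667)
(140 + c)*(-10) = (140 + 128/3)*(-10) = (548/3)*(-10) = -5480/3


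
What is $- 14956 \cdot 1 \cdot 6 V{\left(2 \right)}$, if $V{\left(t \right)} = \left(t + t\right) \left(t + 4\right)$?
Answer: $-2153664$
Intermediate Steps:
$V{\left(t \right)} = 2 t \left(4 + t\right)$
$- 14956 \cdot 1 \cdot 6 V{\left(2 \right)} = - 14956 \cdot 1 \cdot 6 \cdot 2 \cdot 2 \left(4 + 2\right) = - 14956 \cdot 6 \cdot 2 \cdot 2 \cdot 6 = - 14956 \cdot 6 \cdot 24 = \left(-14956\right) 144 = -2153664$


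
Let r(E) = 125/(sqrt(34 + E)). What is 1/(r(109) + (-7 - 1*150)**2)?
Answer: 3524807/86882952118 - 125*sqrt(143)/86882952118 ≈ 4.0552e-5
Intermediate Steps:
r(E) = 125/sqrt(34 + E)
1/(r(109) + (-7 - 1*150)**2) = 1/(125/sqrt(34 + 109) + (-7 - 1*150)**2) = 1/(125/sqrt(143) + (-7 - 150)**2) = 1/(125*(sqrt(143)/143) + (-157)**2) = 1/(125*sqrt(143)/143 + 24649) = 1/(24649 + 125*sqrt(143)/143)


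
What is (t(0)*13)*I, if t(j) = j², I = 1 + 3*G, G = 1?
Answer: 0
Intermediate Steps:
I = 4 (I = 1 + 3*1 = 1 + 3 = 4)
(t(0)*13)*I = (0²*13)*4 = (0*13)*4 = 0*4 = 0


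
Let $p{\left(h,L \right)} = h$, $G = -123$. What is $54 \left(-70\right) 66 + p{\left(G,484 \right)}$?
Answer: $-249603$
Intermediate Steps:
$54 \left(-70\right) 66 + p{\left(G,484 \right)} = 54 \left(-70\right) 66 - 123 = \left(-3780\right) 66 - 123 = -249480 - 123 = -249603$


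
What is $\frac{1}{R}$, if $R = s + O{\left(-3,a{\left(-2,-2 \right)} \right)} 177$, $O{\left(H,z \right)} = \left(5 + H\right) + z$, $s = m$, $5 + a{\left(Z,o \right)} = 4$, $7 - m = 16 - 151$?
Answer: $\frac{1}{319} \approx 0.0031348$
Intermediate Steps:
$m = 142$ ($m = 7 - \left(16 - 151\right) = 7 - -135 = 7 + 135 = 142$)
$a{\left(Z,o \right)} = -1$ ($a{\left(Z,o \right)} = -5 + 4 = -1$)
$s = 142$
$O{\left(H,z \right)} = 5 + H + z$
$R = 319$ ($R = 142 + \left(5 - 3 - 1\right) 177 = 142 + 1 \cdot 177 = 142 + 177 = 319$)
$\frac{1}{R} = \frac{1}{319}$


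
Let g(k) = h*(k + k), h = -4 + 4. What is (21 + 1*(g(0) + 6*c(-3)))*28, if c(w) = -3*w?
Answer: 2100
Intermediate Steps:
h = 0
g(k) = 0 (g(k) = 0*(k + k) = 0*(2*k) = 0)
(21 + 1*(g(0) + 6*c(-3)))*28 = (21 + 1*(0 + 6*(-3*(-3))))*28 = (21 + 1*(0 + 6*9))*28 = (21 + 1*(0 + 54))*28 = (21 + 1*54)*28 = (21 + 54)*28 = 75*28 = 2100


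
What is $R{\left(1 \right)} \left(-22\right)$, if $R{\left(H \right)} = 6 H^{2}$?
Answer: $-132$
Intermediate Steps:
$R{\left(1 \right)} \left(-22\right) = 6 \cdot 1^{2} \left(-22\right) = 6 \cdot 1 \left(-22\right) = 6 \left(-22\right) = -132$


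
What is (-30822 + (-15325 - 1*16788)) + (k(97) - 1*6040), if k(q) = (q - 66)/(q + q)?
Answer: -13381119/194 ≈ -68975.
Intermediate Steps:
k(q) = (-66 + q)/(2*q) (k(q) = (-66 + q)/((2*q)) = (-66 + q)*(1/(2*q)) = (-66 + q)/(2*q))
(-30822 + (-15325 - 1*16788)) + (k(97) - 1*6040) = (-30822 + (-15325 - 1*16788)) + ((½)*(-66 + 97)/97 - 1*6040) = (-30822 + (-15325 - 16788)) + ((½)*(1/97)*31 - 6040) = (-30822 - 32113) + (31/194 - 6040) = -62935 - 1171729/194 = -13381119/194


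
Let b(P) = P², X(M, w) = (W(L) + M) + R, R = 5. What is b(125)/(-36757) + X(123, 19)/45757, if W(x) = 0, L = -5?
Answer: -710248229/1681890049 ≈ -0.42229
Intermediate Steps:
X(M, w) = 5 + M (X(M, w) = (0 + M) + 5 = M + 5 = 5 + M)
b(125)/(-36757) + X(123, 19)/45757 = 125²/(-36757) + (5 + 123)/45757 = 15625*(-1/36757) + 128*(1/45757) = -15625/36757 + 128/45757 = -710248229/1681890049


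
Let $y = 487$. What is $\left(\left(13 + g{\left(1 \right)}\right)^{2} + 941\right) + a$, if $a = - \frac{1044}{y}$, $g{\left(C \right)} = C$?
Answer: $\frac{552675}{487} \approx 1134.9$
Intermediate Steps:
$a = - \frac{1044}{487} \approx -2.1437$
$\left(\left(13 + g{\left(1 \right)}\right)^{2} + 941\right) + a = \left(\left(13 + 1\right)^{2} + 941\right) - \frac{1044}{487} = \left(14^{2} + 941\right) - \frac{1044}{487} = \left(196 + 941\right) - \frac{1044}{487} = 1137 - \frac{1044}{487} = \frac{552675}{487}$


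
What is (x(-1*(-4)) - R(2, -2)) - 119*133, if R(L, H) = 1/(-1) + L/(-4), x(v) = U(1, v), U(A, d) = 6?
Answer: -31639/2 ≈ -15820.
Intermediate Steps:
x(v) = 6
R(L, H) = -1 - L/4 (R(L, H) = 1*(-1) + L*(-1/4) = -1 - L/4)
(x(-1*(-4)) - R(2, -2)) - 119*133 = (6 - (-1 - 1/4*2)) - 119*133 = (6 - (-1 - 1/2)) - 15827 = (6 - 1*(-3/2)) - 15827 = (6 + 3/2) - 15827 = 15/2 - 15827 = -31639/2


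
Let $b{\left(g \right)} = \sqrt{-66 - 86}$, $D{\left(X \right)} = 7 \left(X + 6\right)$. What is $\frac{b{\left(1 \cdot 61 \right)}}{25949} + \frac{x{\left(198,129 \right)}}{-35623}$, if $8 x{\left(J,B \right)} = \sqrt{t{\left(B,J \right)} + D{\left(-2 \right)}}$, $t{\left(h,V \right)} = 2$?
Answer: $- \frac{\sqrt{30}}{284984} + \frac{2 i \sqrt{38}}{25949} \approx -1.9219 \cdot 10^{-5} + 0.00047512 i$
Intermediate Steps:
$D{\left(X \right)} = 42 + 7 X$ ($D{\left(X \right)} = 7 \left(6 + X\right) = 42 + 7 X$)
$x{\left(J,B \right)} = \frac{\sqrt{30}}{8}$ ($x{\left(J,B \right)} = \frac{\sqrt{2 + \left(42 + 7 \left(-2\right)\right)}}{8} = \frac{\sqrt{2 + \left(42 - 14\right)}}{8} = \frac{\sqrt{2 + 28}}{8} = \frac{\sqrt{30}}{8}$)
$b{\left(g \right)} = 2 i \sqrt{38}$ ($b{\left(g \right)} = \sqrt{-152} = 2 i \sqrt{38}$)
$\frac{b{\left(1 \cdot 61 \right)}}{25949} + \frac{x{\left(198,129 \right)}}{-35623} = \frac{2 i \sqrt{38}}{25949} + \frac{\frac{1}{8} \sqrt{30}}{-35623} = 2 i \sqrt{38} \cdot \frac{1}{25949} + \frac{\sqrt{30}}{8} \left(- \frac{1}{35623}\right) = \frac{2 i \sqrt{38}}{25949} - \frac{\sqrt{30}}{284984} = - \frac{\sqrt{30}}{284984} + \frac{2 i \sqrt{38}}{25949}$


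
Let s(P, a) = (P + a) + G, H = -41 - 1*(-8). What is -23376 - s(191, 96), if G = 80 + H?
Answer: -23710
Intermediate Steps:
H = -33 (H = -41 + 8 = -33)
G = 47 (G = 80 - 33 = 47)
s(P, a) = 47 + P + a (s(P, a) = (P + a) + 47 = 47 + P + a)
-23376 - s(191, 96) = -23376 - (47 + 191 + 96) = -23376 - 1*334 = -23376 - 334 = -23710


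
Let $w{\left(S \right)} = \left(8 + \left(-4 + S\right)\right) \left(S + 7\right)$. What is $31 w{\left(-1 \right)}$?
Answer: $558$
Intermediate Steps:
$w{\left(S \right)} = \left(4 + S\right) \left(7 + S\right)$
$31 w{\left(-1 \right)} = 31 \left(28 + \left(-1\right)^{2} + 11 \left(-1\right)\right) = 31 \left(28 + 1 - 11\right) = 31 \cdot 18 = 558$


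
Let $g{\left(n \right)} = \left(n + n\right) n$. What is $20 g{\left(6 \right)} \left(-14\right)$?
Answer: $-20160$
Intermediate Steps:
$g{\left(n \right)} = 2 n^{2}$ ($g{\left(n \right)} = 2 n n = 2 n^{2}$)
$20 g{\left(6 \right)} \left(-14\right) = 20 \cdot 2 \cdot 6^{2} \left(-14\right) = 20 \cdot 2 \cdot 36 \left(-14\right) = 20 \cdot 72 \left(-14\right) = 1440 \left(-14\right) = -20160$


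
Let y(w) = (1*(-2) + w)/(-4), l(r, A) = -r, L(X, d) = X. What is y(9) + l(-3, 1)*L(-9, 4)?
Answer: -115/4 ≈ -28.750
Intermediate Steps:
y(w) = ½ - w/4 (y(w) = (-2 + w)*(-¼) = ½ - w/4)
y(9) + l(-3, 1)*L(-9, 4) = (½ - ¼*9) - 1*(-3)*(-9) = (½ - 9/4) + 3*(-9) = -7/4 - 27 = -115/4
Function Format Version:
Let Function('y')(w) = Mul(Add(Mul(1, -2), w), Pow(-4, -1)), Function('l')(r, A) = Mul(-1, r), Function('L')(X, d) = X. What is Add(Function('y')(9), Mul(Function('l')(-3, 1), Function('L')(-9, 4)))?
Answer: Rational(-115, 4) ≈ -28.750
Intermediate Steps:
Function('y')(w) = Add(Rational(1, 2), Mul(Rational(-1, 4), w)) (Function('y')(w) = Mul(Add(-2, w), Rational(-1, 4)) = Add(Rational(1, 2), Mul(Rational(-1, 4), w)))
Add(Function('y')(9), Mul(Function('l')(-3, 1), Function('L')(-9, 4))) = Add(Add(Rational(1, 2), Mul(Rational(-1, 4), 9)), Mul(Mul(-1, -3), -9)) = Add(Add(Rational(1, 2), Rational(-9, 4)), Mul(3, -9)) = Add(Rational(-7, 4), -27) = Rational(-115, 4)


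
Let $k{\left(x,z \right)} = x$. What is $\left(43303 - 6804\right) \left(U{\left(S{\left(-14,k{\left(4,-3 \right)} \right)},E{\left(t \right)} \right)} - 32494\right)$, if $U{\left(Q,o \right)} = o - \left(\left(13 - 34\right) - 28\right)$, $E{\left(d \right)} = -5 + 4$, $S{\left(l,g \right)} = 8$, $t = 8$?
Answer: $-1184246554$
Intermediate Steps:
$E{\left(d \right)} = -1$
$U{\left(Q,o \right)} = 49 + o$ ($U{\left(Q,o \right)} = o - \left(-21 - 28\right) = o - -49 = o + 49 = 49 + o$)
$\left(43303 - 6804\right) \left(U{\left(S{\left(-14,k{\left(4,-3 \right)} \right)},E{\left(t \right)} \right)} - 32494\right) = \left(43303 - 6804\right) \left(\left(49 - 1\right) - 32494\right) = 36499 \left(48 - 32494\right) = 36499 \left(-32446\right) = -1184246554$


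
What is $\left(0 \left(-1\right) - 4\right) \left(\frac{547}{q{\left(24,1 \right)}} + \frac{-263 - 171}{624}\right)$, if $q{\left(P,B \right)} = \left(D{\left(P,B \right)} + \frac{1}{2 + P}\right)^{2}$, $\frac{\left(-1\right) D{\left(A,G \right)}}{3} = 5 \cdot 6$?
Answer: $\frac{1071820993}{426731838} \approx 2.5117$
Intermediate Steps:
$D{\left(A,G \right)} = -90$ ($D{\left(A,G \right)} = - 3 \cdot 5 \cdot 6 = \left(-3\right) 30 = -90$)
$q{\left(P,B \right)} = \left(-90 + \frac{1}{2 + P}\right)^{2}$
$\left(0 \left(-1\right) - 4\right) \left(\frac{547}{q{\left(24,1 \right)}} + \frac{-263 - 171}{624}\right) = \left(0 \left(-1\right) - 4\right) \left(\frac{547}{\frac{1}{\left(2 + 24\right)^{2}} \left(179 + 90 \cdot 24\right)^{2}} + \frac{-263 - 171}{624}\right) = \left(0 - 4\right) \left(\frac{547}{\frac{1}{676} \left(179 + 2160\right)^{2}} - \frac{217}{312}\right) = - 4 \left(\frac{547}{\frac{1}{676} \cdot 2339^{2}} - \frac{217}{312}\right) = - 4 \left(\frac{547}{\frac{1}{676} \cdot 5470921} - \frac{217}{312}\right) = - 4 \left(\frac{547}{\frac{5470921}{676}} - \frac{217}{312}\right) = - 4 \left(547 \cdot \frac{676}{5470921} - \frac{217}{312}\right) = - 4 \left(\frac{369772}{5470921} - \frac{217}{312}\right) = \left(-4\right) \left(- \frac{1071820993}{1706927352}\right) = \frac{1071820993}{426731838}$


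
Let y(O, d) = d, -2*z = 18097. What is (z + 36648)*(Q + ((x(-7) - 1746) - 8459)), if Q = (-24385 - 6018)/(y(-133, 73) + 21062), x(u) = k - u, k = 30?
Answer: -11863980850517/42270 ≈ -2.8067e+8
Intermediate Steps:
z = -18097/2 (z = -1/2*18097 = -18097/2 ≈ -9048.5)
x(u) = 30 - u
Q = -30403/21135 (Q = (-24385 - 6018)/(73 + 21062) = -30403/21135 ≈ -1.4385)
(z + 36648)*(Q + ((x(-7) - 1746) - 8459)) = (-18097/2 + 36648)*(-30403/21135 + (((30 - 1*(-7)) - 1746) - 8459)) = 55199*(-30403/21135 + (((30 + 7) - 1746) - 8459))/2 = 55199*(-30403/21135 + ((37 - 1746) - 8459))/2 = 55199*(-30403/21135 + (-1709 - 8459))/2 = 55199*(-30403/21135 - 10168)/2 = (55199/2)*(-214931083/21135) = -11863980850517/42270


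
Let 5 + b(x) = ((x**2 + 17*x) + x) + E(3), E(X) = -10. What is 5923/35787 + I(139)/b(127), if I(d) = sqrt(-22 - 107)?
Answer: 5923/35787 + I*sqrt(129)/18400 ≈ 0.16551 + 0.00061727*I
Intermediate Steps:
I(d) = I*sqrt(129) (I(d) = sqrt(-129) = I*sqrt(129))
b(x) = -15 + x**2 + 18*x (b(x) = -5 + (((x**2 + 17*x) + x) - 10) = -5 + ((x**2 + 18*x) - 10) = -5 + (-10 + x**2 + 18*x) = -15 + x**2 + 18*x)
5923/35787 + I(139)/b(127) = 5923/35787 + (I*sqrt(129))/(-15 + 127**2 + 18*127) = 5923*(1/35787) + (I*sqrt(129))/(-15 + 16129 + 2286) = 5923/35787 + (I*sqrt(129))/18400 = 5923/35787 + (I*sqrt(129))*(1/18400) = 5923/35787 + I*sqrt(129)/18400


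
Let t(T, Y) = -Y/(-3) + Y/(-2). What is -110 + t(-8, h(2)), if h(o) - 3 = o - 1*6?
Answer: -659/6 ≈ -109.83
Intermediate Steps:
h(o) = -3 + o (h(o) = 3 + (o - 1*6) = 3 + (o - 6) = 3 + (-6 + o) = -3 + o)
t(T, Y) = -Y/6 (t(T, Y) = -Y*(-⅓) + Y*(-½) = Y/3 - Y/2 = -Y/6)
-110 + t(-8, h(2)) = -110 - (-3 + 2)/6 = -110 - ⅙*(-1) = -110 + ⅙ = -659/6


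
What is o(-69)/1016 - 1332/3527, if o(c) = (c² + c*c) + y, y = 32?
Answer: 16171823/1791716 ≈ 9.0259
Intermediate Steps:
o(c) = 32 + 2*c² (o(c) = (c² + c*c) + 32 = (c² + c²) + 32 = 2*c² + 32 = 32 + 2*c²)
o(-69)/1016 - 1332/3527 = (32 + 2*(-69)²)/1016 - 1332/3527 = (32 + 2*4761)*(1/1016) - 1332*1/3527 = (32 + 9522)*(1/1016) - 1332/3527 = 9554*(1/1016) - 1332/3527 = 4777/508 - 1332/3527 = 16171823/1791716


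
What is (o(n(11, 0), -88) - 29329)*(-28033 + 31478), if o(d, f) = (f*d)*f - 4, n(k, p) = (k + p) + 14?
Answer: 565899815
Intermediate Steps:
n(k, p) = 14 + k + p
o(d, f) = -4 + d*f² (o(d, f) = (d*f)*f - 4 = d*f² - 4 = -4 + d*f²)
(o(n(11, 0), -88) - 29329)*(-28033 + 31478) = ((-4 + (14 + 11 + 0)*(-88)²) - 29329)*(-28033 + 31478) = ((-4 + 25*7744) - 29329)*3445 = ((-4 + 193600) - 29329)*3445 = (193596 - 29329)*3445 = 164267*3445 = 565899815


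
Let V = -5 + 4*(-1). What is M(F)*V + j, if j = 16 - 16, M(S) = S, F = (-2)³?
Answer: 72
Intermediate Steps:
F = -8
V = -9 (V = -5 - 4 = -9)
j = 0
M(F)*V + j = -8*(-9) + 0 = 72 + 0 = 72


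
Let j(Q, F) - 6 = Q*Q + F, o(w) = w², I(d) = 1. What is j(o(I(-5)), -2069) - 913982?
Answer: -916044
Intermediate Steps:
j(Q, F) = 6 + F + Q² (j(Q, F) = 6 + (Q*Q + F) = 6 + (Q² + F) = 6 + (F + Q²) = 6 + F + Q²)
j(o(I(-5)), -2069) - 913982 = (6 - 2069 + (1²)²) - 913982 = (6 - 2069 + 1²) - 913982 = (6 - 2069 + 1) - 913982 = -2062 - 913982 = -916044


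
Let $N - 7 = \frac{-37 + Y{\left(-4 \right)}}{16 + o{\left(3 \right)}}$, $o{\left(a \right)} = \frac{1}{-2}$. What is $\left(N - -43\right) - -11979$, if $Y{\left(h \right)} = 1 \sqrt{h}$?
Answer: $\frac{372825}{31} + \frac{4 i}{31} \approx 12027.0 + 0.12903 i$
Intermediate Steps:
$o{\left(a \right)} = - \frac{1}{2}$
$Y{\left(h \right)} = \sqrt{h}$
$N = \frac{143}{31} + \frac{4 i}{31}$ ($N = 7 + \frac{-37 + \sqrt{-4}}{16 - \frac{1}{2}} = 7 + \frac{-37 + 2 i}{\frac{31}{2}} = 7 + \left(-37 + 2 i\right) \frac{2}{31} = 7 - \left(\frac{74}{31} - \frac{4 i}{31}\right) = \frac{143}{31} + \frac{4 i}{31} \approx 4.6129 + 0.12903 i$)
$\left(N - -43\right) - -11979 = \left(\left(\frac{143}{31} + \frac{4 i}{31}\right) - -43\right) - -11979 = \left(\left(\frac{143}{31} + \frac{4 i}{31}\right) + 43\right) + 11979 = \left(\frac{1476}{31} + \frac{4 i}{31}\right) + 11979 = \frac{372825}{31} + \frac{4 i}{31}$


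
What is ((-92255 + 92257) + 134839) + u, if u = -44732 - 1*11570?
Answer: 78539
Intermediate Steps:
u = -56302 (u = -44732 - 11570 = -56302)
((-92255 + 92257) + 134839) + u = ((-92255 + 92257) + 134839) - 56302 = (2 + 134839) - 56302 = 134841 - 56302 = 78539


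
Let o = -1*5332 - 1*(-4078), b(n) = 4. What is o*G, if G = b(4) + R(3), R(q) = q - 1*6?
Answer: -1254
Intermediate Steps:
R(q) = -6 + q (R(q) = q - 6 = -6 + q)
o = -1254 (o = -5332 + 4078 = -1254)
G = 1 (G = 4 + (-6 + 3) = 4 - 3 = 1)
o*G = -1254*1 = -1254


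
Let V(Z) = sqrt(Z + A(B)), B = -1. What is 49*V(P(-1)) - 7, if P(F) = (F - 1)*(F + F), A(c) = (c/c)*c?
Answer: -7 + 49*sqrt(3) ≈ 77.870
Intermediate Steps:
A(c) = c (A(c) = 1*c = c)
P(F) = 2*F*(-1 + F) (P(F) = (-1 + F)*(2*F) = 2*F*(-1 + F))
V(Z) = sqrt(-1 + Z) (V(Z) = sqrt(Z - 1) = sqrt(-1 + Z))
49*V(P(-1)) - 7 = 49*sqrt(-1 + 2*(-1)*(-1 - 1)) - 7 = 49*sqrt(-1 + 2*(-1)*(-2)) - 7 = 49*sqrt(-1 + 4) - 7 = 49*sqrt(3) - 7 = -7 + 49*sqrt(3)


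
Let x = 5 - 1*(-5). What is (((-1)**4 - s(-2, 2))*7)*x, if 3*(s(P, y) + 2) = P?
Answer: 770/3 ≈ 256.67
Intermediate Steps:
s(P, y) = -2 + P/3
x = 10 (x = 5 + 5 = 10)
(((-1)**4 - s(-2, 2))*7)*x = (((-1)**4 - (-2 + (1/3)*(-2)))*7)*10 = ((1 - (-2 - 2/3))*7)*10 = ((1 - 1*(-8/3))*7)*10 = ((1 + 8/3)*7)*10 = ((11/3)*7)*10 = (77/3)*10 = 770/3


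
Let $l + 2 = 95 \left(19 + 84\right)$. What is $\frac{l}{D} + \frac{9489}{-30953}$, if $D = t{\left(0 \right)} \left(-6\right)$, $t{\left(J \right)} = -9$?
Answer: $\frac{33588977}{185718} \approx 180.86$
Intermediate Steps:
$D = 54$ ($D = \left(-9\right) \left(-6\right) = 54$)
$l = 9783$ ($l = -2 + 95 \left(19 + 84\right) = -2 + 95 \cdot 103 = -2 + 9785 = 9783$)
$\frac{l}{D} + \frac{9489}{-30953} = \frac{9783}{54} + \frac{9489}{-30953} = 9783 \cdot \frac{1}{54} + 9489 \left(- \frac{1}{30953}\right) = \frac{1087}{6} - \frac{9489}{30953} = \frac{33588977}{185718}$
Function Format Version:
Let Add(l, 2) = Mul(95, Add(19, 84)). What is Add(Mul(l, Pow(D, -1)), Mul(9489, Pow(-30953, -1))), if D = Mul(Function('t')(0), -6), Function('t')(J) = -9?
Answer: Rational(33588977, 185718) ≈ 180.86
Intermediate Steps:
D = 54 (D = Mul(-9, -6) = 54)
l = 9783 (l = Add(-2, Mul(95, Add(19, 84))) = Add(-2, Mul(95, 103)) = Add(-2, 9785) = 9783)
Add(Mul(l, Pow(D, -1)), Mul(9489, Pow(-30953, -1))) = Add(Mul(9783, Pow(54, -1)), Mul(9489, Pow(-30953, -1))) = Add(Mul(9783, Rational(1, 54)), Mul(9489, Rational(-1, 30953))) = Add(Rational(1087, 6), Rational(-9489, 30953)) = Rational(33588977, 185718)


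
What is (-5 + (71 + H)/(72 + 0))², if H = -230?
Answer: 29929/576 ≈ 51.960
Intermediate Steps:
(-5 + (71 + H)/(72 + 0))² = (-5 + (71 - 230)/(72 + 0))² = (-5 - 159/72)² = (-5 - 159*1/72)² = (-5 - 53/24)² = (-173/24)² = 29929/576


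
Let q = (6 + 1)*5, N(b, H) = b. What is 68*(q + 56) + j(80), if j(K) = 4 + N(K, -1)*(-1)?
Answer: 6112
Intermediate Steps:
q = 35 (q = 7*5 = 35)
j(K) = 4 - K (j(K) = 4 + K*(-1) = 4 - K)
68*(q + 56) + j(80) = 68*(35 + 56) + (4 - 1*80) = 68*91 + (4 - 80) = 6188 - 76 = 6112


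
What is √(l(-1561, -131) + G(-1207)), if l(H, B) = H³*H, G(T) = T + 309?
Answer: √5937609230943 ≈ 2.4367e+6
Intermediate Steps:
G(T) = 309 + T
l(H, B) = H⁴
√(l(-1561, -131) + G(-1207)) = √((-1561)⁴ + (309 - 1207)) = √(5937609231841 - 898) = √5937609230943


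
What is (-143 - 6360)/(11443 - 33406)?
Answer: 6503/21963 ≈ 0.29609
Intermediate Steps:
(-143 - 6360)/(11443 - 33406) = -6503/(-21963) = -6503*(-1/21963) = 6503/21963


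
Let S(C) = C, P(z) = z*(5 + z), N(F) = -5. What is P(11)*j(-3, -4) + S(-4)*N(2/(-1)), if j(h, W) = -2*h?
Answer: 1076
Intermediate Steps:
P(11)*j(-3, -4) + S(-4)*N(2/(-1)) = (11*(5 + 11))*(-2*(-3)) - 4*(-5) = (11*16)*6 + 20 = 176*6 + 20 = 1056 + 20 = 1076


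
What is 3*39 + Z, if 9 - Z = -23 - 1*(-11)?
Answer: 138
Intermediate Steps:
Z = 21 (Z = 9 - (-23 - 1*(-11)) = 9 - (-23 + 11) = 9 - 1*(-12) = 9 + 12 = 21)
3*39 + Z = 3*39 + 21 = 117 + 21 = 138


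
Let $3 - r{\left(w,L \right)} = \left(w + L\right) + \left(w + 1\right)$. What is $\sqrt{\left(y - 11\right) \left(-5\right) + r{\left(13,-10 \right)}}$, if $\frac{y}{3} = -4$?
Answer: $\sqrt{101} \approx 10.05$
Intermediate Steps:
$y = -12$ ($y = 3 \left(-4\right) = -12$)
$r{\left(w,L \right)} = 2 - L - 2 w$ ($r{\left(w,L \right)} = 3 - \left(\left(w + L\right) + \left(w + 1\right)\right) = 3 - \left(\left(L + w\right) + \left(1 + w\right)\right) = 3 - \left(1 + L + 2 w\right) = 2 - L - 2 w$)
$\sqrt{\left(y - 11\right) \left(-5\right) + r{\left(13,-10 \right)}} = \sqrt{\left(-12 - 11\right) \left(-5\right) - 14} = \sqrt{\left(-23\right) \left(-5\right) + \left(2 + 10 - 26\right)} = \sqrt{115 - 14} = \sqrt{101}$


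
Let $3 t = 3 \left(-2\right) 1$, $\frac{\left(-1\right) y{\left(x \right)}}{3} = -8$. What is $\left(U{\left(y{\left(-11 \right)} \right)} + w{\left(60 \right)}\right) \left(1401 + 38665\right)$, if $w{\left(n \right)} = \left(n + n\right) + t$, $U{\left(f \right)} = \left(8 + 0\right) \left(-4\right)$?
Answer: $3445676$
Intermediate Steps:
$y{\left(x \right)} = 24$ ($y{\left(x \right)} = \left(-3\right) \left(-8\right) = 24$)
$t = -2$ ($t = \frac{3 \left(-2\right) 1}{3} = \frac{\left(-6\right) 1}{3} = \frac{1}{3} \left(-6\right) = -2$)
$U{\left(f \right)} = -32$ ($U{\left(f \right)} = 8 \left(-4\right) = -32$)
$w{\left(n \right)} = -2 + 2 n$ ($w{\left(n \right)} = \left(n + n\right) - 2 = 2 n - 2 = -2 + 2 n$)
$\left(U{\left(y{\left(-11 \right)} \right)} + w{\left(60 \right)}\right) \left(1401 + 38665\right) = \left(-32 + \left(-2 + 2 \cdot 60\right)\right) \left(1401 + 38665\right) = \left(-32 + \left(-2 + 120\right)\right) 40066 = \left(-32 + 118\right) 40066 = 86 \cdot 40066 = 3445676$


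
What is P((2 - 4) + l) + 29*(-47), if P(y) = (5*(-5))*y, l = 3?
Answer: -1388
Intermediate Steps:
P(y) = -25*y
P((2 - 4) + l) + 29*(-47) = -25*((2 - 4) + 3) + 29*(-47) = -25*(-2 + 3) - 1363 = -25*1 - 1363 = -25 - 1363 = -1388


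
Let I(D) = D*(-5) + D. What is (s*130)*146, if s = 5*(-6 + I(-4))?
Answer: 949000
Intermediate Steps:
I(D) = -4*D (I(D) = -5*D + D = -4*D)
s = 50 (s = 5*(-6 - 4*(-4)) = 5*(-6 + 16) = 5*10 = 50)
(s*130)*146 = (50*130)*146 = 6500*146 = 949000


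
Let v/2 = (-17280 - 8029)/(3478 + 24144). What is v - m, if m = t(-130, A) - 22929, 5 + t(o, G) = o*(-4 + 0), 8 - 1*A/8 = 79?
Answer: 309534445/13811 ≈ 22412.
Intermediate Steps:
A = -568 (A = 64 - 8*79 = 64 - 632 = -568)
t(o, G) = -5 - 4*o (t(o, G) = -5 + o*(-4 + 0) = -5 + o*(-4) = -5 - 4*o)
m = -22414 (m = (-5 - 4*(-130)) - 22929 = (-5 + 520) - 22929 = 515 - 22929 = -22414)
v = -25309/13811 (v = 2*((-17280 - 8029)/(3478 + 24144)) = 2*(-25309/27622) = -25309/13811 ≈ -1.8325)
v - m = -25309/13811 - 1*(-22414) = -25309/13811 + 22414 = 309534445/13811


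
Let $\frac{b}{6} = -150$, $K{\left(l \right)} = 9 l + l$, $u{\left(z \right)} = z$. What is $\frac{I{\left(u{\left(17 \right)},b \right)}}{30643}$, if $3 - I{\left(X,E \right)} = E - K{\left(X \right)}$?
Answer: $\frac{1073}{30643} \approx 0.035016$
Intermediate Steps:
$K{\left(l \right)} = 10 l$
$b = -900$ ($b = 6 \left(-150\right) = -900$)
$I{\left(X,E \right)} = 3 - E + 10 X$ ($I{\left(X,E \right)} = 3 - \left(E - 10 X\right) = 3 - E + 10 X$)
$\frac{I{\left(u{\left(17 \right)},b \right)}}{30643} = \frac{3 - -900 + 10 \cdot 17}{30643} = \left(3 + 900 + 170\right) \frac{1}{30643} = 1073 \cdot \frac{1}{30643} = \frac{1073}{30643}$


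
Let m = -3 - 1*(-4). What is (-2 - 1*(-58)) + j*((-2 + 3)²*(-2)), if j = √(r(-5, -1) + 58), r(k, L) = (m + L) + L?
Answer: 56 - 2*√57 ≈ 40.900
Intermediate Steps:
m = 1 (m = -3 + 4 = 1)
r(k, L) = 1 + 2*L (r(k, L) = (1 + L) + L = 1 + 2*L)
j = √57 (j = √((1 + 2*(-1)) + 58) = √((1 - 2) + 58) = √(-1 + 58) = √57 ≈ 7.5498)
(-2 - 1*(-58)) + j*((-2 + 3)²*(-2)) = (-2 - 1*(-58)) + √57*((-2 + 3)²*(-2)) = (-2 + 58) + √57*(1²*(-2)) = 56 + √57*(1*(-2)) = 56 + √57*(-2) = 56 - 2*√57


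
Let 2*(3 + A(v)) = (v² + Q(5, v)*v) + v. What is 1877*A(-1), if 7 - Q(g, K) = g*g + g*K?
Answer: 13139/2 ≈ 6569.5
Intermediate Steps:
Q(g, K) = 7 - g² - K*g (Q(g, K) = 7 - (g*g + g*K) = 7 - (g² + K*g) = 7 + (-g² - K*g) = 7 - g² - K*g)
A(v) = -3 + v/2 + v²/2 + v*(-18 - 5*v)/2 (A(v) = -3 + ((v² + (7 - 1*5² - 1*v*5)*v) + v)/2 = -3 + ((v² + (7 - 1*25 - 5*v)*v) + v)/2 = -3 + ((v² + (7 - 25 - 5*v)*v) + v)/2 = -3 + ((v² + (-18 - 5*v)*v) + v)/2 = -3 + ((v² + v*(-18 - 5*v)) + v)/2 = -3 + (v + v² + v*(-18 - 5*v))/2 = -3 + (v/2 + v²/2 + v*(-18 - 5*v)/2) = -3 + v/2 + v²/2 + v*(-18 - 5*v)/2)
1877*A(-1) = 1877*(-3 - 2*(-1)² - 17/2*(-1)) = 1877*(-3 - 2*1 + 17/2) = 1877*(-3 - 2 + 17/2) = 1877*(7/2) = 13139/2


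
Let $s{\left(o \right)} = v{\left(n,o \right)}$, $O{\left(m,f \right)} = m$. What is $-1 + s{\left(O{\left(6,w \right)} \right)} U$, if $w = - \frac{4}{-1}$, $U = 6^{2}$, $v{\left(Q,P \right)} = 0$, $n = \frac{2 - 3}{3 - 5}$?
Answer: $-1$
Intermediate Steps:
$n = \frac{1}{2}$ ($n = - \frac{1}{-2} = \left(-1\right) \left(- \frac{1}{2}\right) = \frac{1}{2} \approx 0.5$)
$U = 36$
$w = 4$ ($w = \left(-4\right) \left(-1\right) = 4$)
$s{\left(o \right)} = 0$
$-1 + s{\left(O{\left(6,w \right)} \right)} U = -1 + 0 \cdot 36 = -1 + 0 = -1$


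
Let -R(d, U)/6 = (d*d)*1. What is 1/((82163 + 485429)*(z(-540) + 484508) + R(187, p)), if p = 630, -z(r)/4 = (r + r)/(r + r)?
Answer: 1/275000384554 ≈ 3.6364e-12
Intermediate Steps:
z(r) = -4 (z(r) = -4*(r + r)/(r + r) = -4*2*r/(2*r) = -4*2*r*1/(2*r) = -4*1 = -4)
R(d, U) = -6*d² (R(d, U) = -6*d*d = -6*d²)
1/((82163 + 485429)*(z(-540) + 484508) + R(187, p)) = 1/((82163 + 485429)*(-4 + 484508) - 6*187²) = 1/(567592*484504 - 6*34969) = 1/(275000594368 - 209814) = 1/275000384554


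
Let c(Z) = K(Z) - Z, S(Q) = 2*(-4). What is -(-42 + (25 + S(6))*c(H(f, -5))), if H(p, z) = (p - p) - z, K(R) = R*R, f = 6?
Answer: -298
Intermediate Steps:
K(R) = R²
H(p, z) = -z (H(p, z) = 0 - z = -z)
S(Q) = -8
c(Z) = Z² - Z
-(-42 + (25 + S(6))*c(H(f, -5))) = -(-42 + (25 - 8)*((-1*(-5))*(-1 - 1*(-5)))) = -(-42 + 17*(5*(-1 + 5))) = -(-42 + 17*(5*4)) = -(-42 + 17*20) = -(-42 + 340) = -1*298 = -298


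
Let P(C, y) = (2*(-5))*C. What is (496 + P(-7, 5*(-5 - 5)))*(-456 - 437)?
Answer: -505438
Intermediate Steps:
P(C, y) = -10*C
(496 + P(-7, 5*(-5 - 5)))*(-456 - 437) = (496 - 10*(-7))*(-456 - 437) = (496 + 70)*(-893) = 566*(-893) = -505438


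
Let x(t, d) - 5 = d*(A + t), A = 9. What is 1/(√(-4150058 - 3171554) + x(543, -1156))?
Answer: -638107/407187865061 - 2*I*√1830403/407187865061 ≈ -1.5671e-6 - 6.6452e-9*I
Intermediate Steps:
x(t, d) = 5 + d*(9 + t)
1/(√(-4150058 - 3171554) + x(543, -1156)) = 1/(√(-4150058 - 3171554) + (5 + 9*(-1156) - 1156*543)) = 1/(√(-7321612) + (5 - 10404 - 627708)) = 1/(2*I*√1830403 - 638107) = 1/(-638107 + 2*I*√1830403)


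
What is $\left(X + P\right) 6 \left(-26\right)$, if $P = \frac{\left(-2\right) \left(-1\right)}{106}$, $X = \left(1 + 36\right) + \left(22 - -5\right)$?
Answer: $- \frac{529308}{53} \approx -9986.9$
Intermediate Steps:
$X = 64$ ($X = 37 + \left(22 + 5\right) = 37 + 27 = 64$)
$P = \frac{1}{53}$ ($P = 2 \cdot \frac{1}{106} = \frac{1}{53} \approx 0.018868$)
$\left(X + P\right) 6 \left(-26\right) = \left(64 + \frac{1}{53}\right) 6 \left(-26\right) = \frac{3393}{53} \left(-156\right) = - \frac{529308}{53}$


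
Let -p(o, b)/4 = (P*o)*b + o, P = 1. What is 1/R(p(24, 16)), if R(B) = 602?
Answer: 1/602 ≈ 0.0016611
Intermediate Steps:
p(o, b) = -4*o - 4*b*o (p(o, b) = -4*((1*o)*b + o) = -4*(o*b + o) = -4*(b*o + o) = -4*(o + b*o) = -4*o - 4*b*o)
1/R(p(24, 16)) = 1/602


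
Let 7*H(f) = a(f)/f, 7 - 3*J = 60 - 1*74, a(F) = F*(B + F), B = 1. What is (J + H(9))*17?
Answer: 1003/7 ≈ 143.29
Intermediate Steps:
a(F) = F*(1 + F)
J = 7 (J = 7/3 - (60 - 1*74)/3 = 7/3 - (60 - 74)/3 = 7/3 - ⅓*(-14) = 7/3 + 14/3 = 7)
H(f) = ⅐ + f/7 (H(f) = ((f*(1 + f))/f)/7 = (1 + f)/7 = ⅐ + f/7)
(J + H(9))*17 = (7 + (⅐ + (⅐)*9))*17 = (7 + (⅐ + 9/7))*17 = (7 + 10/7)*17 = (59/7)*17 = 1003/7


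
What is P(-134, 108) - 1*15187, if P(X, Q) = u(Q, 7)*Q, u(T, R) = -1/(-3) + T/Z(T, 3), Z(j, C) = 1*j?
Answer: -15043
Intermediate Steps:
Z(j, C) = j
u(T, R) = 4/3 (u(T, R) = -1/(-3) + T/T = -1*(-1/3) + 1 = 1/3 + 1 = 4/3)
P(X, Q) = 4*Q/3
P(-134, 108) - 1*15187 = (4/3)*108 - 1*15187 = 144 - 15187 = -15043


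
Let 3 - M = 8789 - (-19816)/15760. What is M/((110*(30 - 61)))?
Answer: 17310897/6717700 ≈ 2.5769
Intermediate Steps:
M = -17310897/1970 (M = 3 - (8789 - (-19816)/15760) = 3 - (8789 - 1*(-2477/1970)) = 3 - (8789 + 2477/1970) = 3 - 1*17316807/1970 = 3 - 17316807/1970 = -17310897/1970 ≈ -8787.3)
M/((110*(30 - 61))) = -17310897*1/(110*(30 - 61))/1970 = -17310897/(1970*(110*(-31))) = -17310897/1970/(-3410) = -17310897/1970*(-1/3410) = 17310897/6717700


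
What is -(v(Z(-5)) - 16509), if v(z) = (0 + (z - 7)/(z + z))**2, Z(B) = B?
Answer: 412689/25 ≈ 16508.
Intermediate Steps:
v(z) = (-7 + z)**2/(4*z**2) (v(z) = (0 + (-7 + z)/((2*z)))**2 = (0 + (-7 + z)*(1/(2*z)))**2 = (0 + (-7 + z)/(2*z))**2 = ((-7 + z)/(2*z))**2 = (-7 + z)**2/(4*z**2))
-(v(Z(-5)) - 16509) = -((1/4)*(-7 - 5)**2/(-5)**2 - 16509) = -((1/4)*(1/25)*(-12)**2 - 16509) = -((1/4)*(1/25)*144 - 16509) = -(36/25 - 16509) = -1*(-412689/25) = 412689/25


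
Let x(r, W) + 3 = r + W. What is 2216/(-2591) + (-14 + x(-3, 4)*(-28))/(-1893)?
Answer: -1434570/1634921 ≈ -0.87745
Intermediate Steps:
x(r, W) = -3 + W + r (x(r, W) = -3 + (r + W) = -3 + (W + r) = -3 + W + r)
2216/(-2591) + (-14 + x(-3, 4)*(-28))/(-1893) = 2216/(-2591) + (-14 + (-3 + 4 - 3)*(-28))/(-1893) = 2216*(-1/2591) + (-14 - 2*(-28))*(-1/1893) = -2216/2591 + (-14 + 56)*(-1/1893) = -2216/2591 + 42*(-1/1893) = -2216/2591 - 14/631 = -1434570/1634921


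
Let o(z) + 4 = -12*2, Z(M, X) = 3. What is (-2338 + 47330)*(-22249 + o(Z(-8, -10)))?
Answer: -1002286784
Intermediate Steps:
o(z) = -28 (o(z) = -4 - 12*2 = -4 - 24 = -28)
(-2338 + 47330)*(-22249 + o(Z(-8, -10))) = (-2338 + 47330)*(-22249 - 28) = 44992*(-22277) = -1002286784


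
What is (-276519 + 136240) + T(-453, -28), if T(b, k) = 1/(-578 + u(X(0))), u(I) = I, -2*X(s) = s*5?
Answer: -81081263/578 ≈ -1.4028e+5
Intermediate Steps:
X(s) = -5*s/2 (X(s) = -s*5/2 = -5*s/2)
T(b, k) = -1/578 (T(b, k) = 1/(-578 - 5/2*0) = 1/(-578 + 0) = 1/(-578) = -1/578)
(-276519 + 136240) + T(-453, -28) = (-276519 + 136240) - 1/578 = -140279 - 1/578 = -81081263/578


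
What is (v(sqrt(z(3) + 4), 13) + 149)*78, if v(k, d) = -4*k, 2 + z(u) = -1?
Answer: 11310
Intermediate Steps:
z(u) = -3 (z(u) = -2 - 1 = -3)
(v(sqrt(z(3) + 4), 13) + 149)*78 = (-4*sqrt(-3 + 4) + 149)*78 = (-4*sqrt(1) + 149)*78 = (-4*1 + 149)*78 = (-4 + 149)*78 = 145*78 = 11310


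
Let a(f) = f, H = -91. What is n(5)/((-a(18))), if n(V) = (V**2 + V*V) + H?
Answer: 41/18 ≈ 2.2778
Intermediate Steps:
n(V) = -91 + 2*V**2 (n(V) = (V**2 + V*V) - 91 = (V**2 + V**2) - 91 = 2*V**2 - 91 = -91 + 2*V**2)
n(5)/((-a(18))) = (-91 + 2*5**2)/((-1*18)) = (-91 + 2*25)/(-18) = (-91 + 50)*(-1/18) = -41*(-1/18) = 41/18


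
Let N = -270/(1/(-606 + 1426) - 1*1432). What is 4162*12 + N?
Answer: 6516268224/130471 ≈ 49944.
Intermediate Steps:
N = 24600/130471 (N = -270/(1/820 - 1432) = -270/(-1174239/820) = -270*(-820)/1174239 = -30*(-820/130471) = 24600/130471 ≈ 0.18855)
4162*12 + N = 4162*12 + 24600/130471 = 49944 + 24600/130471 = 6516268224/130471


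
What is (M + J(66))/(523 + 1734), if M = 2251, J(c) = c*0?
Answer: 2251/2257 ≈ 0.99734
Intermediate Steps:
J(c) = 0
(M + J(66))/(523 + 1734) = (2251 + 0)/(523 + 1734) = 2251/2257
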